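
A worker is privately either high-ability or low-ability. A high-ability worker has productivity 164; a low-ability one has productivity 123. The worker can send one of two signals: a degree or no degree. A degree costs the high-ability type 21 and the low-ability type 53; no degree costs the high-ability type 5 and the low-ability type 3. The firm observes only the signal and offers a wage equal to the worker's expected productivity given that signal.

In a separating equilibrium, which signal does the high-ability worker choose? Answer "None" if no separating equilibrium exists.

degree

Try high-ability → degree, low-ability → no degree:
  If types separate, degree earns payment 164 and no degree earns 123.
  High-ability: degree gives 164 − 21 = 143; no degree gives 123 − 5 = 118. No deviation. ✓
  Low-ability: no degree gives 123 − 3 = 120; degree gives 164 − 53 = 111. No deviation. ✓
Both hold — the high-ability type sends degree.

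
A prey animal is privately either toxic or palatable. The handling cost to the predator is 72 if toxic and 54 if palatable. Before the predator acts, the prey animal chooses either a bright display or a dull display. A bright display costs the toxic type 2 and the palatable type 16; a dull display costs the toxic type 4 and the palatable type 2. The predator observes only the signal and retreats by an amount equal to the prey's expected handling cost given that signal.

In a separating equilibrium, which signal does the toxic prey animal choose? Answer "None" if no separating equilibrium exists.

Try toxic → bright display, palatable → dull display:
  If types separate, bright display earns payment 72 and dull display earns 54.
  Toxic: bright display gives 72 − 2 = 70; dull display gives 54 − 4 = 50. No deviation. ✓
  Palatable: dull display gives 54 − 2 = 52; bright display gives 72 − 16 = 56. Would deviate. ✗
Try toxic → dull display, palatable → bright display:
  If types separate, dull display earns payment 72 and bright display earns 54.
  Toxic: dull display gives 72 − 4 = 68; bright display gives 54 − 2 = 52. No deviation. ✓
  Palatable: bright display gives 54 − 16 = 38; dull display gives 72 − 2 = 70. Would deviate. ✗
Neither assignment is incentive-compatible.

None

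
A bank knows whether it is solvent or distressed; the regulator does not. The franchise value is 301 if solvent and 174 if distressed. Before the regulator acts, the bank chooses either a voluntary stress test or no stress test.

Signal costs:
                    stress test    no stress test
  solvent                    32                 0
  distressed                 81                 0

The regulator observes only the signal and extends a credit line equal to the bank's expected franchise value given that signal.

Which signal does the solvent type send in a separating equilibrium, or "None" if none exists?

None

Try solvent → stress test, distressed → no stress test:
  If types separate, stress test earns payment 301 and no stress test earns 174.
  Solvent: stress test gives 301 − 32 = 269; no stress test gives 174 − 0 = 174. No deviation. ✓
  Distressed: no stress test gives 174 − 0 = 174; stress test gives 301 − 81 = 220. Would deviate. ✗
Try solvent → no stress test, distressed → stress test:
  If types separate, no stress test earns payment 301 and stress test earns 174.
  Solvent: no stress test gives 301 − 0 = 301; stress test gives 174 − 32 = 142. No deviation. ✓
  Distressed: stress test gives 174 − 81 = 93; no stress test gives 301 − 0 = 301. Would deviate. ✗
Neither assignment is incentive-compatible.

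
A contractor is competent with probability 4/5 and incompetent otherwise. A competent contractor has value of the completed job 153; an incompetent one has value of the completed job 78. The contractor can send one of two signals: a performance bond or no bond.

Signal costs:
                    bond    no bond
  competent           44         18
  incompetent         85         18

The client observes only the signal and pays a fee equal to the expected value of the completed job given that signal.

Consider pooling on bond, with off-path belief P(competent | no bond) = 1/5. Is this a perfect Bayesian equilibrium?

No

At the pooled signal (bond) the client holds the prior 4/5 and pays 4/5·153 + 1/5·78 = 138. Off-path (no bond) belief 1/5 gives 1/5·153 + 4/5·78 = 93.
Competent: bond gives 138 − 44 = 94; no bond gives 93 − 18 = 75. Stays. ✓
Incompetent: bond gives 138 − 85 = 53; no bond gives 93 − 18 = 75. Deviates. ✗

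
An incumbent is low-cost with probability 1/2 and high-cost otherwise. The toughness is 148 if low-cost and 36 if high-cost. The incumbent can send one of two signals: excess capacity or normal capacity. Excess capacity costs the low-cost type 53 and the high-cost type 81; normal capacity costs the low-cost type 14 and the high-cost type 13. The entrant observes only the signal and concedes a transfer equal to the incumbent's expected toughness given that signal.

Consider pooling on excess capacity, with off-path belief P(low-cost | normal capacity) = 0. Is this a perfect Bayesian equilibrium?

On the equilibrium path (excess capacity) the entrant holds the prior 1/2 and pays 1/2·148 + 1/2·36 = 92. Off-path (normal capacity) belief 0 gives 0·148 + 1·36 = 36.
Low-cost: excess capacity gives 92 − 53 = 39; normal capacity gives 36 − 14 = 22. Stays. ✓
High-cost: excess capacity gives 92 − 81 = 11; normal capacity gives 36 − 13 = 23. Deviates. ✗

No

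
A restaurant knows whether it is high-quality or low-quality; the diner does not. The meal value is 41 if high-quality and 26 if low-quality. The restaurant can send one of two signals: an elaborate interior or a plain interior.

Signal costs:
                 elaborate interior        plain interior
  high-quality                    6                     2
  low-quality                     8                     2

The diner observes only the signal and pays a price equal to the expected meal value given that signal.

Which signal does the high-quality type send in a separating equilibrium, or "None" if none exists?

None

Try high-quality → elaborate interior, low-quality → plain interior:
  If types separate, elaborate interior earns payment 41 and plain interior earns 26.
  High-quality: elaborate interior gives 41 − 6 = 35; plain interior gives 26 − 2 = 24. No deviation. ✓
  Low-quality: plain interior gives 26 − 2 = 24; elaborate interior gives 41 − 8 = 33. Would deviate. ✗
Try high-quality → plain interior, low-quality → elaborate interior:
  If types separate, plain interior earns payment 41 and elaborate interior earns 26.
  High-quality: plain interior gives 41 − 2 = 39; elaborate interior gives 26 − 6 = 20. No deviation. ✓
  Low-quality: elaborate interior gives 26 − 8 = 18; plain interior gives 41 − 2 = 39. Would deviate. ✗
Neither assignment is incentive-compatible.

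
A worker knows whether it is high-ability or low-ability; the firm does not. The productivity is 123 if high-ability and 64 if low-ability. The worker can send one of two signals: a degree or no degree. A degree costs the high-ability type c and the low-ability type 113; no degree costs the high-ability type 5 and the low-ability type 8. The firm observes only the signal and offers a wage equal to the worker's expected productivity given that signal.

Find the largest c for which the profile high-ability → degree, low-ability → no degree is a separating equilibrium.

64

Under separation: degree → high-ability (pays 123); no degree → low-ability (pays 64).
Low-ability: 64 − 8 = 56 ≥ 123 − 113 = 10. Holds regardless of c. ✓
High-ability: 123 − c ≥ 64 − 5, so c ≤ 123 − 59 = 64.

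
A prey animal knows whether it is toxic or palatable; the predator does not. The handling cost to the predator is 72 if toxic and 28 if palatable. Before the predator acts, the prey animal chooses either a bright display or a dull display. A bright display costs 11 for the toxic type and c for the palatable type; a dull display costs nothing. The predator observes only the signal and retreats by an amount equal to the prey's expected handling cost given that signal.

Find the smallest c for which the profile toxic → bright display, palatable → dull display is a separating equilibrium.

Under separation: bright display → toxic (pays 72); dull display → palatable (pays 28).
Toxic: 72 − 11 = 61 ≥ 28 − 0 = 28. Holds regardless of c. ✓
Palatable: 28 − 0 ≥ 72 − c, so c ≥ 72 − 28 = 44.

44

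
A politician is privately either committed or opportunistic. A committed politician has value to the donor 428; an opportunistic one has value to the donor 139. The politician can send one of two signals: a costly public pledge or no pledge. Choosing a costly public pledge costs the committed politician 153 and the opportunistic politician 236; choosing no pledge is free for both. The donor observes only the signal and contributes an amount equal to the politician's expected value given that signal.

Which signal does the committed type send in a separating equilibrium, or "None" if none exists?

None

Try committed → pledge, opportunistic → no pledge:
  If types separate, pledge earns payment 428 and no pledge earns 139.
  Committed: pledge gives 428 − 153 = 275; no pledge gives 139 − 0 = 139. No deviation. ✓
  Opportunistic: no pledge gives 139 − 0 = 139; pledge gives 428 − 236 = 192. Would deviate. ✗
Try committed → no pledge, opportunistic → pledge:
  If types separate, no pledge earns payment 428 and pledge earns 139.
  Committed: no pledge gives 428 − 0 = 428; pledge gives 139 − 153 = -14. No deviation. ✓
  Opportunistic: pledge gives 139 − 236 = -97; no pledge gives 428 − 0 = 428. Would deviate. ✗
Neither assignment is incentive-compatible.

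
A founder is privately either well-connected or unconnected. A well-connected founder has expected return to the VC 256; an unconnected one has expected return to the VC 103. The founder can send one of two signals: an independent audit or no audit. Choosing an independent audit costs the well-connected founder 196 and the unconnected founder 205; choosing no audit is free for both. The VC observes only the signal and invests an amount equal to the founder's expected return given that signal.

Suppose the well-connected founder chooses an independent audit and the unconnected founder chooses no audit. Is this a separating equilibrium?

No

Under separation the VC infers type exactly: audit → well-connected (pays 256), no audit → unconnected (pays 103).
Well-connected: audit gives 256 − 196 = 60; no audit gives 103 − 0 = 103. Would deviate. ✗
Unconnected: no audit gives 103 − 0 = 103; audit gives 256 − 205 = 51. No deviation. ✓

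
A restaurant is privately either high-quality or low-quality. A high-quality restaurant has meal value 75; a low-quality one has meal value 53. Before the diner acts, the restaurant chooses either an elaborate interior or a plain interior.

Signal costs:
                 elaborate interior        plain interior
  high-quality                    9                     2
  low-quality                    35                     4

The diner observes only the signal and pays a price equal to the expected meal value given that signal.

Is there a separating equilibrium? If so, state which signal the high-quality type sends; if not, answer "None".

Try high-quality → elaborate interior, low-quality → plain interior:
  If types separate, elaborate interior earns payment 75 and plain interior earns 53.
  High-quality: elaborate interior gives 75 − 9 = 66; plain interior gives 53 − 2 = 51. No deviation. ✓
  Low-quality: plain interior gives 53 − 4 = 49; elaborate interior gives 75 − 35 = 40. No deviation. ✓
Both hold — the high-quality type sends elaborate interior.

elaborate interior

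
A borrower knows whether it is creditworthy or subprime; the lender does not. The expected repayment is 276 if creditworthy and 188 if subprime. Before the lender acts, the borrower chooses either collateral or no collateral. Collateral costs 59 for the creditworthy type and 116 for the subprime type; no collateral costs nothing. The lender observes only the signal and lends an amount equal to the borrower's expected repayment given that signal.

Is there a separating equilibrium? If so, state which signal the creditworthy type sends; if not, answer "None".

collateral

Try creditworthy → collateral, subprime → no collateral:
  Under separation the lender infers type exactly: collateral → creditworthy (pays 276), no collateral → subprime (pays 188).
  Creditworthy: collateral gives 276 − 59 = 217; no collateral gives 188 − 0 = 188. No deviation. ✓
  Subprime: no collateral gives 188 − 0 = 188; collateral gives 276 − 116 = 160. No deviation. ✓
Both hold — the creditworthy type sends collateral.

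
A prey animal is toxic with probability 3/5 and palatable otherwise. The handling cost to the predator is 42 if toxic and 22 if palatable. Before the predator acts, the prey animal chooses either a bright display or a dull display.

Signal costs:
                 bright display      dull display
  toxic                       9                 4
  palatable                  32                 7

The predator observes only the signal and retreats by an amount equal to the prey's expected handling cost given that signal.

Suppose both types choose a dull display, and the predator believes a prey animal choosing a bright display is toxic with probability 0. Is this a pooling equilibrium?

At the pooled signal (dull display) the predator holds the prior 3/5 and pays 3/5·42 + 2/5·22 = 34. Off-path (bright display) belief 0 gives 0·42 + 1·22 = 22.
Toxic: dull display gives 34 − 4 = 30; bright display gives 22 − 9 = 13. Stays. ✓
Palatable: dull display gives 34 − 7 = 27; bright display gives 22 − 32 = -10. Stays. ✓

Yes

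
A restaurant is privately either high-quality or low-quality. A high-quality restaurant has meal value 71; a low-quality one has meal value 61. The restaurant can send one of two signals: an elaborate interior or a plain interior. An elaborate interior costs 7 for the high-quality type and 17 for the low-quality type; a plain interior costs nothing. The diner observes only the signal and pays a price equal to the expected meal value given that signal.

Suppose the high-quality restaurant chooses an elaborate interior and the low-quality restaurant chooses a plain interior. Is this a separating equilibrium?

Yes

If types separate, elaborate interior earns payment 71 and plain interior earns 61.
High-quality: elaborate interior gives 71 − 7 = 64; plain interior gives 61 − 0 = 61. No deviation. ✓
Low-quality: plain interior gives 61 − 0 = 61; elaborate interior gives 71 − 17 = 54. No deviation. ✓
Both incentive constraints hold.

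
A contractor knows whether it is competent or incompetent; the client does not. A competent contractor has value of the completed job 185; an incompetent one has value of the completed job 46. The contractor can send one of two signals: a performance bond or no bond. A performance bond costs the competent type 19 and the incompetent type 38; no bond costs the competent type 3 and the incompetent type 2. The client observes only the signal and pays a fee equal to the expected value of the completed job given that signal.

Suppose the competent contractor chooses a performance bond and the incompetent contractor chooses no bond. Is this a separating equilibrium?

No

If types separate, bond earns payment 185 and no bond earns 46.
Competent: bond gives 185 − 19 = 166; no bond gives 46 − 3 = 43. No deviation. ✓
Incompetent: no bond gives 46 − 2 = 44; bond gives 185 − 38 = 147. Would deviate. ✗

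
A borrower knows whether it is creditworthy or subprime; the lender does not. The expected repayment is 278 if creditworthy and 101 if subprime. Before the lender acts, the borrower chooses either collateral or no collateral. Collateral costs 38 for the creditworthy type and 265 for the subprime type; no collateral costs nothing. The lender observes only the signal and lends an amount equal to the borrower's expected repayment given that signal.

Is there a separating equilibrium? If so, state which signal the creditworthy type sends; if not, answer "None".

collateral

Try creditworthy → collateral, subprime → no collateral:
  Under separation the lender infers type exactly: collateral → creditworthy (pays 278), no collateral → subprime (pays 101).
  Creditworthy: collateral gives 278 − 38 = 240; no collateral gives 101 − 0 = 101. No deviation. ✓
  Subprime: no collateral gives 101 − 0 = 101; collateral gives 278 − 265 = 13. No deviation. ✓
Both hold — the creditworthy type sends collateral.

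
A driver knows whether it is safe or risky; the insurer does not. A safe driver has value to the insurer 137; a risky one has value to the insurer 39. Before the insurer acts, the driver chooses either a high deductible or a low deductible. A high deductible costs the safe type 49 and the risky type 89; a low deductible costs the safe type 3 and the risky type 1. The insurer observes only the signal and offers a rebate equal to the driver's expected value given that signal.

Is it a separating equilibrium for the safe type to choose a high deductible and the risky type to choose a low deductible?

No

If types separate, high deductible earns payment 137 and low deductible earns 39.
Safe: high deductible gives 137 − 49 = 88; low deductible gives 39 − 3 = 36. No deviation. ✓
Risky: low deductible gives 39 − 1 = 38; high deductible gives 137 − 89 = 48. Would deviate. ✗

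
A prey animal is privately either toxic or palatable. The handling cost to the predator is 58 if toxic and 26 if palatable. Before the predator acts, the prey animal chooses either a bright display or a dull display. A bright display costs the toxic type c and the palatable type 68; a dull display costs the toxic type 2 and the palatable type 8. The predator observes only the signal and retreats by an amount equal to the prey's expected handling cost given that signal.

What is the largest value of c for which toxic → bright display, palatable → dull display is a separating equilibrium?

34

Under separation: bright display → toxic (pays 58); dull display → palatable (pays 26).
Palatable: 26 − 8 = 18 ≥ 58 − 68 = -10. Holds regardless of c. ✓
Toxic: 58 − c ≥ 26 − 2, so c ≤ 58 − 24 = 34.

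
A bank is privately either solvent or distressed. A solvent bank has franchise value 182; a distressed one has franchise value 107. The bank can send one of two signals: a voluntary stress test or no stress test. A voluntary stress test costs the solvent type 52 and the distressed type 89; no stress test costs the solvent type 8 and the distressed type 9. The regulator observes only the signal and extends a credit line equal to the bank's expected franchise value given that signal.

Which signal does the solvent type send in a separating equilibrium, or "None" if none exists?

Try solvent → stress test, distressed → no stress test:
  If types separate, stress test earns payment 182 and no stress test earns 107.
  Solvent: stress test gives 182 − 52 = 130; no stress test gives 107 − 8 = 99. No deviation. ✓
  Distressed: no stress test gives 107 − 9 = 98; stress test gives 182 − 89 = 93. No deviation. ✓
Both hold — the solvent type sends stress test.

stress test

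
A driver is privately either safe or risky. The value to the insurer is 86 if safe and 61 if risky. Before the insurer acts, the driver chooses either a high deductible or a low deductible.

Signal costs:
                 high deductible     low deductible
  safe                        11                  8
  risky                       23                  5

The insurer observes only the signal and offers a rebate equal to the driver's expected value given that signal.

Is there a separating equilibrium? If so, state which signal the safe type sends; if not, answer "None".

Try safe → high deductible, risky → low deductible:
  Under separation the insurer infers type exactly: high deductible → safe (pays 86), low deductible → risky (pays 61).
  Safe: high deductible gives 86 − 11 = 75; low deductible gives 61 − 8 = 53. No deviation. ✓
  Risky: low deductible gives 61 − 5 = 56; high deductible gives 86 − 23 = 63. Would deviate. ✗
Try safe → low deductible, risky → high deductible:
  Under separation the insurer infers type exactly: low deductible → safe (pays 86), high deductible → risky (pays 61).
  Safe: low deductible gives 86 − 8 = 78; high deductible gives 61 − 11 = 50. No deviation. ✓
  Risky: high deductible gives 61 − 23 = 38; low deductible gives 86 − 5 = 81. Would deviate. ✗
Neither assignment is incentive-compatible.

None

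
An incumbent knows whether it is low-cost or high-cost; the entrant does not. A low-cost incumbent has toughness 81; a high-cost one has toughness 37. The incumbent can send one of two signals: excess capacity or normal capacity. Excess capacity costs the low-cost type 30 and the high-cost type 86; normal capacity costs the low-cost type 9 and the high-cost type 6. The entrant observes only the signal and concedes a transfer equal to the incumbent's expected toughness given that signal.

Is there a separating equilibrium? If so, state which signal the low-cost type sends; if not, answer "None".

excess capacity

Try low-cost → excess capacity, high-cost → normal capacity:
  If types separate, excess capacity earns payment 81 and normal capacity earns 37.
  Low-cost: excess capacity gives 81 − 30 = 51; normal capacity gives 37 − 9 = 28. No deviation. ✓
  High-cost: normal capacity gives 37 − 6 = 31; excess capacity gives 81 − 86 = -5. No deviation. ✓
Both hold — the low-cost type sends excess capacity.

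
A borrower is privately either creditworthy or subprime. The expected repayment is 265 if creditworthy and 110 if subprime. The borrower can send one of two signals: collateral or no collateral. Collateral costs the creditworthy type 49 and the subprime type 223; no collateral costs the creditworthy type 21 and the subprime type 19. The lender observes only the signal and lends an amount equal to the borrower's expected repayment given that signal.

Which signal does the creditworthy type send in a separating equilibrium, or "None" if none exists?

Try creditworthy → collateral, subprime → no collateral:
  If types separate, collateral earns payment 265 and no collateral earns 110.
  Creditworthy: collateral gives 265 − 49 = 216; no collateral gives 110 − 21 = 89. No deviation. ✓
  Subprime: no collateral gives 110 − 19 = 91; collateral gives 265 − 223 = 42. No deviation. ✓
Both hold — the creditworthy type sends collateral.

collateral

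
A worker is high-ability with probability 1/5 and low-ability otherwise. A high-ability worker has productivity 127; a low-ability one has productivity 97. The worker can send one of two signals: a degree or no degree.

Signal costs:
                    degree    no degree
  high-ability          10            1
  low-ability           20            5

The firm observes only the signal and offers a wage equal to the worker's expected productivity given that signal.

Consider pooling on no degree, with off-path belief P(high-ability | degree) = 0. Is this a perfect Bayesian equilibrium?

At the pooled signal (no degree) the firm holds the prior 1/5 and pays 1/5·127 + 4/5·97 = 103. Off-path (degree) belief 0 gives 0·127 + 1·97 = 97.
High-ability: no degree gives 103 − 1 = 102; degree gives 97 − 10 = 87. Stays. ✓
Low-ability: no degree gives 103 − 5 = 98; degree gives 97 − 20 = 77. Stays. ✓

Yes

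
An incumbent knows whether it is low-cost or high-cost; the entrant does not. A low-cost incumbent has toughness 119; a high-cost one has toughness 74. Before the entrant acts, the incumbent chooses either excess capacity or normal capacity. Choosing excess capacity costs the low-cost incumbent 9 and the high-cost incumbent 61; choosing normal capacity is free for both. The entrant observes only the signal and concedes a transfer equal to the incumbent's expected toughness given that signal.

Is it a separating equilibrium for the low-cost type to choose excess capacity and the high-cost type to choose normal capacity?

If types separate, excess capacity earns payment 119 and normal capacity earns 74.
Low-cost: excess capacity gives 119 − 9 = 110; normal capacity gives 74 − 0 = 74. No deviation. ✓
High-cost: normal capacity gives 74 − 0 = 74; excess capacity gives 119 − 61 = 58. No deviation. ✓
Neither type gains from mimicking the other.

Yes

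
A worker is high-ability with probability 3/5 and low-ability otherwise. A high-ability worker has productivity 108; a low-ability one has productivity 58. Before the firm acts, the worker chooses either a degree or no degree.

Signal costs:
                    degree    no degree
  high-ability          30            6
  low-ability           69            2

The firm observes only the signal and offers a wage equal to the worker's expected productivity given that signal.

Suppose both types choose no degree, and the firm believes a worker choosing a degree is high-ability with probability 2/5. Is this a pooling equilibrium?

At the pooled signal (no degree) the firm holds the prior 3/5 and pays 3/5·108 + 2/5·58 = 88. Off-path (degree) belief 2/5 gives 2/5·108 + 3/5·58 = 78.
High-ability: no degree gives 88 − 6 = 82; degree gives 78 − 30 = 48. Stays. ✓
Low-ability: no degree gives 88 − 2 = 86; degree gives 78 − 69 = 9. Stays. ✓

Yes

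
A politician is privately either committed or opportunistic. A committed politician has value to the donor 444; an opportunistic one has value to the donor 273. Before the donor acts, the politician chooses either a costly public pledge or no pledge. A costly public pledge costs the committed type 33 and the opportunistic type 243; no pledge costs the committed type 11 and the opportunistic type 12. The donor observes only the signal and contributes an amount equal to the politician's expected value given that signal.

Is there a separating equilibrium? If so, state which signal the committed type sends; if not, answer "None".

Try committed → pledge, opportunistic → no pledge:
  If types separate, pledge earns payment 444 and no pledge earns 273.
  Committed: pledge gives 444 − 33 = 411; no pledge gives 273 − 11 = 262. No deviation. ✓
  Opportunistic: no pledge gives 273 − 12 = 261; pledge gives 444 − 243 = 201. No deviation. ✓
Both hold — the committed type sends pledge.

pledge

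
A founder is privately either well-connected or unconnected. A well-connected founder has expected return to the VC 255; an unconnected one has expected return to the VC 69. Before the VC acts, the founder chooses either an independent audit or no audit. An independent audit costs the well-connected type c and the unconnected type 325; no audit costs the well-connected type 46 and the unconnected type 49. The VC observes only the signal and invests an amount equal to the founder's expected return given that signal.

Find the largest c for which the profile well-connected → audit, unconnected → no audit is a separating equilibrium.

232

Under separation: audit → well-connected (pays 255); no audit → unconnected (pays 69).
Unconnected: 69 − 49 = 20 ≥ 255 − 325 = -70. Holds regardless of c. ✓
Well-connected: 255 − c ≥ 69 − 46, so c ≤ 255 − 23 = 232.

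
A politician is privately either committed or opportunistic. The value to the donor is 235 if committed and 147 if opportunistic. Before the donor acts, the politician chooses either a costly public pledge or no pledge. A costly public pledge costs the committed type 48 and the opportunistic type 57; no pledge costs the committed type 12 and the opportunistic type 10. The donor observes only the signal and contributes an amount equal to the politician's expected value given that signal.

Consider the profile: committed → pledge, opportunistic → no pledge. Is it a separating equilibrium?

Under separation the donor infers type exactly: pledge → committed (pays 235), no pledge → opportunistic (pays 147).
Committed: pledge gives 235 − 48 = 187; no pledge gives 147 − 12 = 135. No deviation. ✓
Opportunistic: no pledge gives 147 − 10 = 137; pledge gives 235 − 57 = 178. Would deviate. ✗

No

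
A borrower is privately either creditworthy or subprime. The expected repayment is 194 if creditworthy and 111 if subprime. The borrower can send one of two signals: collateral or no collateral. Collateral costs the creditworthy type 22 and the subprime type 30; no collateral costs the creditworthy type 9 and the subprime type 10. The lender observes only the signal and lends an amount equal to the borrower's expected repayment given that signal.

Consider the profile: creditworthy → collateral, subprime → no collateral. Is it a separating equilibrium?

No

If types separate, collateral earns payment 194 and no collateral earns 111.
Creditworthy: collateral gives 194 − 22 = 172; no collateral gives 111 − 9 = 102. No deviation. ✓
Subprime: no collateral gives 111 − 10 = 101; collateral gives 194 − 30 = 164. Would deviate. ✗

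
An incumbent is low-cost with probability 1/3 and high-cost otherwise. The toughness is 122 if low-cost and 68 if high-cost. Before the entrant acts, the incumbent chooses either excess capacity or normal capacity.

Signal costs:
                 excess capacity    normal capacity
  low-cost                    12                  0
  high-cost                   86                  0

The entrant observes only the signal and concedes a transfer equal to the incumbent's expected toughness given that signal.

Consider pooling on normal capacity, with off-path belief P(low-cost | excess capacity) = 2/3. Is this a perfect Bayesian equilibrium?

On the equilibrium path (normal capacity) the entrant holds the prior 1/3 and pays 1/3·122 + 2/3·68 = 86. Off-path (excess capacity) belief 2/3 gives 2/3·122 + 1/3·68 = 104.
Low-cost: normal capacity gives 86 − 0 = 86; excess capacity gives 104 − 12 = 92. Deviates. ✗
High-cost: normal capacity gives 86 − 0 = 86; excess capacity gives 104 − 86 = 18. Stays. ✓

No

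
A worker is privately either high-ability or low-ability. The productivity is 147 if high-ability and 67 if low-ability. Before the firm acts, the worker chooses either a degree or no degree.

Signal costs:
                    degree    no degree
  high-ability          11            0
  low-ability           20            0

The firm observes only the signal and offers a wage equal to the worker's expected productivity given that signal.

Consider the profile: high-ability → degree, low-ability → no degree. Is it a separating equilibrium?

No

If types separate, degree earns payment 147 and no degree earns 67.
High-ability: degree gives 147 − 11 = 136; no degree gives 67 − 0 = 67. No deviation. ✓
Low-ability: no degree gives 67 − 0 = 67; degree gives 147 − 20 = 127. Would deviate. ✗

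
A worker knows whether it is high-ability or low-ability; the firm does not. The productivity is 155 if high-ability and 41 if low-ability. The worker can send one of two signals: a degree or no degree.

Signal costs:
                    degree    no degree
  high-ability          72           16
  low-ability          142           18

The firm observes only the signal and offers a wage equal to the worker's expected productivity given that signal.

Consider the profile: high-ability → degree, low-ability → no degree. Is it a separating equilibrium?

If types separate, degree earns payment 155 and no degree earns 41.
High-ability: degree gives 155 − 72 = 83; no degree gives 41 − 16 = 25. No deviation. ✓
Low-ability: no degree gives 41 − 18 = 23; degree gives 155 − 142 = 13. No deviation. ✓
Neither type gains from mimicking the other.

Yes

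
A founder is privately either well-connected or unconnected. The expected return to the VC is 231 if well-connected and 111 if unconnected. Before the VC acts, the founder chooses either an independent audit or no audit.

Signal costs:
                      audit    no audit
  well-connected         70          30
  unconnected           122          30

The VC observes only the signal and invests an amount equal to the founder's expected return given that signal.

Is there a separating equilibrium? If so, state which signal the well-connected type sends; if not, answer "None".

Try well-connected → audit, unconnected → no audit:
  If types separate, audit earns payment 231 and no audit earns 111.
  Well-connected: audit gives 231 − 70 = 161; no audit gives 111 − 30 = 81. No deviation. ✓
  Unconnected: no audit gives 111 − 30 = 81; audit gives 231 − 122 = 109. Would deviate. ✗
Try well-connected → no audit, unconnected → audit:
  If types separate, no audit earns payment 231 and audit earns 111.
  Well-connected: no audit gives 231 − 30 = 201; audit gives 111 − 70 = 41. No deviation. ✓
  Unconnected: audit gives 111 − 122 = -11; no audit gives 231 − 30 = 201. Would deviate. ✗
Neither assignment is incentive-compatible.

None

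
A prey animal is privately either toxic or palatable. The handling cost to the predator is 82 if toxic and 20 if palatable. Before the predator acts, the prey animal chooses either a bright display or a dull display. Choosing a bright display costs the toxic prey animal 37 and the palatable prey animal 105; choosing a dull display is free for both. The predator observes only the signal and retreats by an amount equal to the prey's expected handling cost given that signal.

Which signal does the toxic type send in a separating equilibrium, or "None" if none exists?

bright display

Try toxic → bright display, palatable → dull display:
  If types separate, bright display earns payment 82 and dull display earns 20.
  Toxic: bright display gives 82 − 37 = 45; dull display gives 20 − 0 = 20. No deviation. ✓
  Palatable: dull display gives 20 − 0 = 20; bright display gives 82 − 105 = -23. No deviation. ✓
Both hold — the toxic type sends bright display.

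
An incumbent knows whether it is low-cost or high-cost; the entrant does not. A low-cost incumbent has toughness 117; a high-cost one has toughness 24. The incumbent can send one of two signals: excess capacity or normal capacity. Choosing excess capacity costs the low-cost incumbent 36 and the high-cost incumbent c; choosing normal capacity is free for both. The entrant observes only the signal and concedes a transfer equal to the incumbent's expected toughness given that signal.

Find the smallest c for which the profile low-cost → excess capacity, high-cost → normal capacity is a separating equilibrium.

Under separation: excess capacity → low-cost (pays 117); normal capacity → high-cost (pays 24).
Low-cost: 117 − 36 = 81 ≥ 24 − 0 = 24. Holds regardless of c. ✓
High-cost: 24 − 0 ≥ 117 − c, so c ≥ 117 − 24 = 93.

93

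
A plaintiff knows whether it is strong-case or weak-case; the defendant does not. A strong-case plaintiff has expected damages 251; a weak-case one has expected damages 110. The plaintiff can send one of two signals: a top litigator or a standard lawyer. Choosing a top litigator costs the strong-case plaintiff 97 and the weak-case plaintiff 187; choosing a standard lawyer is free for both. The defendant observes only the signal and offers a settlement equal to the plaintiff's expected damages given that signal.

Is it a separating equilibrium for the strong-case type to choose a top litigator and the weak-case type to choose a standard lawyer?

Yes

If types separate, top litigator earns payment 251 and standard lawyer earns 110.
Strong-case: top litigator gives 251 − 97 = 154; standard lawyer gives 110 − 0 = 110. No deviation. ✓
Weak-case: standard lawyer gives 110 − 0 = 110; top litigator gives 251 − 187 = 64. No deviation. ✓
Both incentive constraints hold.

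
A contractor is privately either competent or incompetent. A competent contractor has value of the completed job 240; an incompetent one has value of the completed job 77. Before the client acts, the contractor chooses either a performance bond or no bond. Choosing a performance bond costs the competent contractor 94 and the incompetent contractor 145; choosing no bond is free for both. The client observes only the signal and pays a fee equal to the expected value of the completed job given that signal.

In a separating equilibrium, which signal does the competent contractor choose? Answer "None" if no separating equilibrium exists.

Try competent → bond, incompetent → no bond:
  Under separation the client infers type exactly: bond → competent (pays 240), no bond → incompetent (pays 77).
  Competent: bond gives 240 − 94 = 146; no bond gives 77 − 0 = 77. No deviation. ✓
  Incompetent: no bond gives 77 − 0 = 77; bond gives 240 − 145 = 95. Would deviate. ✗
Try competent → no bond, incompetent → bond:
  Under separation the client infers type exactly: no bond → competent (pays 240), bond → incompetent (pays 77).
  Competent: no bond gives 240 − 0 = 240; bond gives 77 − 94 = -17. No deviation. ✓
  Incompetent: bond gives 77 − 145 = -68; no bond gives 240 − 0 = 240. Would deviate. ✗
Neither assignment is incentive-compatible.

None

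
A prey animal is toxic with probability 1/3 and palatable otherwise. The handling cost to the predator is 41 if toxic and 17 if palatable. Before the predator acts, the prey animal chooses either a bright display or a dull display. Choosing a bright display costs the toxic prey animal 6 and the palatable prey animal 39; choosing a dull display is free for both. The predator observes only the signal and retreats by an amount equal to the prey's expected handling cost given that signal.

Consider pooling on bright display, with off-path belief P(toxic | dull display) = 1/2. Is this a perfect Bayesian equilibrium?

At the pooled signal (bright display) the predator holds the prior 1/3 and pays 1/3·41 + 2/3·17 = 25. Off-path (dull display) belief 1/2 gives 1/2·41 + 1/2·17 = 29.
Toxic: bright display gives 25 − 6 = 19; dull display gives 29 − 0 = 29. Deviates. ✗
Palatable: bright display gives 25 − 39 = -14; dull display gives 29 − 0 = 29. Deviates. ✗

No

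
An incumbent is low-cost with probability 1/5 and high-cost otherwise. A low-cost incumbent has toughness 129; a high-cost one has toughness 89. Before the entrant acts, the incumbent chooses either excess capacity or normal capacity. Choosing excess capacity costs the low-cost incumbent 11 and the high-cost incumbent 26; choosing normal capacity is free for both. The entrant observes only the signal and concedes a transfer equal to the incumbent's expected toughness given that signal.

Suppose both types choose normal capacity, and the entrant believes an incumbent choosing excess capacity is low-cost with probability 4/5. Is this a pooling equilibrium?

At the pooled signal (normal capacity) the entrant holds the prior 1/5 and pays 1/5·129 + 4/5·89 = 97. Off-path (excess capacity) belief 4/5 gives 4/5·129 + 1/5·89 = 121.
Low-cost: normal capacity gives 97 − 0 = 97; excess capacity gives 121 − 11 = 110. Deviates. ✗
High-cost: normal capacity gives 97 − 0 = 97; excess capacity gives 121 − 26 = 95. Stays. ✓

No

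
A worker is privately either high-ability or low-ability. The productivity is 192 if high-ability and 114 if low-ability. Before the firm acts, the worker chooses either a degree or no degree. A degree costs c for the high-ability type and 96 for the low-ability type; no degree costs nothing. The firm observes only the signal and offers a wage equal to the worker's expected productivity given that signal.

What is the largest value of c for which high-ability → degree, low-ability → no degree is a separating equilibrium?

Under separation: degree → high-ability (pays 192); no degree → low-ability (pays 114).
Low-ability: 114 − 0 = 114 ≥ 192 − 96 = 96. Holds regardless of c. ✓
High-ability: 192 − c ≥ 114 − 0, so c ≤ 192 − 114 = 78.

78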